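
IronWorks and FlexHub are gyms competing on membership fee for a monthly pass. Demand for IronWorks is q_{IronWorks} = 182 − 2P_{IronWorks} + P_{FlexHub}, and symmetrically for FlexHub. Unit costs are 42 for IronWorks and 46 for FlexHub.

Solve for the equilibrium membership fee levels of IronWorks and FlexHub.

IronWorks's profit: π = (P_{IronWorks} − 42)(182 − 2P_{IronWorks} + P_{FlexHub}).
∂π/∂P_{IronWorks} = 266 − 4P_{IronWorks} + P_{FlexHub} = 0 ⇒ P_{IronWorks} = 66.5 + 0.25P_{FlexHub}.
Similarly P_{FlexHub} = 68.5 + 0.25P_{IronWorks}.
Plugging P_{FlexHub} into IronWorks's best response: P_{IronWorks} = 66.5 + 0.25(68.5 + 0.25P_{IronWorks}) ⇒ 0.9375P_{IronWorks} = 83.625, so P_{IronWorks} = 89.2.
Then P_{FlexHub} = 68.5 + 0.25·89.2 = 90.8.

89.2, 90.8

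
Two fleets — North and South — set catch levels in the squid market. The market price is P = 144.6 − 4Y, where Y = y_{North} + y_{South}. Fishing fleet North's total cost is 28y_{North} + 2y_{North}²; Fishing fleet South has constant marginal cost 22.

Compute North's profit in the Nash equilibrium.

Fishing fleet North's profit: π = y_{North}(144.6 − 4(y_{North} + y_{South})) − 28y_{North} − 2y_{North}².
∂π/∂y_{North} = 116.6 − 12y_{North} − 4y_{South} = 0, so y_{North} = 583/60 − (1/3)y_{South}.
For South: ∂π/∂y_{South} = 122.6 − 8y_{South} − 4y_{North} = 0 ⇒ y_{South} = 15.325 − 0.5y_{North}.
Substituting the second reaction function into the first: y_{North} = 583/60 − (1/3)(15.325 − 0.5y_{North}), which gives (5/6)y_{North} = 553/120 ⇒ y_{North} = 5.53.
Then y_{South} = 15.325 − 0.5·5.53 = 12.56.
Price P = 144.6 − 4·18.09 = 72.24.
North's profit: (72.24 − 28)·5.53 − 2(5.53)² = 183.4854.

183.4854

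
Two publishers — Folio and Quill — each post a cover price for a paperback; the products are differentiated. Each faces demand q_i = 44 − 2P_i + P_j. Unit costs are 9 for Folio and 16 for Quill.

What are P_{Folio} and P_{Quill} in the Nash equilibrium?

Folio's profit: π = (P_{Folio} − 9)(44 − 2P_{Folio} + P_{Quill}).
∂π/∂P_{Folio} = 62 − 4P_{Folio} + P_{Quill} = 0 ⇒ P_{Folio} = 15.5 + 0.25P_{Quill}.
Similarly P_{Quill} = 19 + 0.25P_{Folio}.
Solving the two reaction functions simultaneously: (1 − (0.25)(0.25))P_{Folio} = 15.5 + 0.25·19, so 0.9375P_{Folio} = 20.25 and P_{Folio} = 21.6.
Then P_{Quill} = 19 + 0.25·21.6 = 24.4.

21.6, 24.4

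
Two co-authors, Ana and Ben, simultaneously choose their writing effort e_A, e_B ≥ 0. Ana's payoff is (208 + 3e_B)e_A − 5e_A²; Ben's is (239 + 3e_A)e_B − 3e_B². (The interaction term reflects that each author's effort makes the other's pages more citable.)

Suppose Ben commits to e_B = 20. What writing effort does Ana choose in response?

26.8

Expanding Ana's payoff: 208e_A + 3e_Be_A − 5e_A².
∂π/∂e_A = 208 + 3e_B − 10e_A = 0, so e_A = 20.8 + 0.3e_B.
At e_B = 20: e_A = 20.8 + 0.3·20 = 26.8.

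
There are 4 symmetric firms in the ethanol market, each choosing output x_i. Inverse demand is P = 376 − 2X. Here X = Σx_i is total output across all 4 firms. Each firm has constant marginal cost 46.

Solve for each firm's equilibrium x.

33

A representative firm's profit is π_i = x_i(376 − 2X) − 46x_i, with X = x_i + Σ_{j≠i} x_j.
First-order condition: 330 − 4x_i − 2Σ_{j≠i} x_j = 0.
Imposing symmetry (x_j = x for all j) turns Σ_{j≠i} x_j into 3x, so 330 = 10x and x = 33.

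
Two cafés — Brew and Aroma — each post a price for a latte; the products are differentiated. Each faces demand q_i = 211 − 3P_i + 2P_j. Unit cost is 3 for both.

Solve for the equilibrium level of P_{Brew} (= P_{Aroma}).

55

Brew's profit: π = (P_{Brew} − 3)(211 − 3P_{Brew} + 2P_{Aroma}).
∂π/∂P_{Brew} = 220 − 6P_{Brew} + 2P_{Aroma} = 0 ⇒ P_{Brew} = 110/3 + (1/3)P_{Aroma}.
By symmetry P_{Aroma} = P_{Brew}; substituting into the reaction function, (2/3)P_{Brew} = 110/3 and P_{Brew} = 55.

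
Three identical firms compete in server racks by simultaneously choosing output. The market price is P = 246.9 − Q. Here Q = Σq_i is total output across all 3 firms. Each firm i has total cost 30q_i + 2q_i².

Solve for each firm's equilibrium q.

A representative firm's profit is π_i = q_i(246.9 − Q) − 30q_i − 2q_i², with Q = q_i + Σ_{j≠i} q_j.
First-order condition: 216.9 − 6q_i − Σ_{j≠i} q_j = 0.
With identical firms, set every q_j = q: then 216.9 − 6q − 2q = 0, i.e. q = 216.9/8 = 27.1125.

27.1125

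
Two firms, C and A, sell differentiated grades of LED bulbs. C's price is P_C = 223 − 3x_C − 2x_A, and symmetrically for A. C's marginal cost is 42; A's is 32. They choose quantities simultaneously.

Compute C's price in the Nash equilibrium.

Firm C's profit: π = x_C(223 − 3x_C − 2x_A) − 42x_C.
∂π/∂x_C = 181 − 6x_C − 2x_A = 0 ⇒ x_C = 181/6 − (1/3)x_A.
Similarly x_A = 191/6 − (1/3)x_C.
Solving the two reaction functions simultaneously: (1 − (−1/3)(−1/3))x_C = 181/6 − (1/3)·(191/6), so (8/9)x_C = 176/9 and x_C = 22.
Then x_A = 191/6 − (1/3)·22 = 24.5.
P_C = 223 − 3·22 − 2·24.5 = 108.

108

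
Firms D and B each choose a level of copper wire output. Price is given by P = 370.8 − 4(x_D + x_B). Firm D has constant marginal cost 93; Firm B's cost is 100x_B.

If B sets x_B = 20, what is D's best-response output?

Firm D's profit: π = x_D(370.8 − 4(x_D + x_B)) − 93x_D.
∂π/∂x_D = 277.8 − 8x_D − 4x_B = 0, so x_D = 34.725 − 0.5x_B.
At x_B = 20: x_D = 34.725 − 0.5·20 = 24.725.

24.725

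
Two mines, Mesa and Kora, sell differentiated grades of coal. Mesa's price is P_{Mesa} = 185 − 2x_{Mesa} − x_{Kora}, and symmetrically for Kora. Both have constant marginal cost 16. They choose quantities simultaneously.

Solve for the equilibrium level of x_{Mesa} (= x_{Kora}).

Mine Mesa's profit: π = x_{Mesa}(185 − 2x_{Mesa} − x_{Kora}) − 16x_{Mesa}.
∂π/∂x_{Mesa} = 169 − 4x_{Mesa} − x_{Kora} = 0 ⇒ x_{Mesa} = 42.25 − 0.25x_{Kora}.
The game is symmetric, so in equilibrium x_{Kora} = x_{Mesa}: the reaction function gives 1.25x_{Mesa} = 42.25, hence x_{Mesa} = 33.8.

33.8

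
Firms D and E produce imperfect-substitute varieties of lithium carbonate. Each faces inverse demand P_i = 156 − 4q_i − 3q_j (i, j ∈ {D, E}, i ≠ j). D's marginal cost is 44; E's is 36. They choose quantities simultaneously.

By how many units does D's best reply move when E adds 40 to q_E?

Firm D's profit: π = q_D(156 − 4q_D − 3q_E) − 44q_D.
∂π/∂q_D = 112 − 8q_D − 3q_E = 0 ⇒ q_D = 14 − 0.375q_E.
The reaction-function slope is −0.375, so a 40-unit rise in q_E moves q_D by −0.375 × 40 = −15. D's best response falls — the actions are strategic substitutes.

-15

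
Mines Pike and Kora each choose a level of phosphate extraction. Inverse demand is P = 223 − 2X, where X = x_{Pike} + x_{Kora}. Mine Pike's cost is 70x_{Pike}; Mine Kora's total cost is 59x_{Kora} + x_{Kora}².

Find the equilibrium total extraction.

Mine Pike's profit: π = x_{Pike}(223 − 2(x_{Pike} + x_{Kora})) − 70x_{Pike}.
∂π/∂x_{Pike} = 153 − 4x_{Pike} − 2x_{Kora} = 0, so x_{Pike} = 38.25 − 0.5x_{Kora}.
For Kora: ∂π/∂x_{Kora} = 164 − 6x_{Kora} − 2x_{Pike} = 0 ⇒ x_{Kora} = 82/3 − (1/3)x_{Pike}.
Plugging x_{Kora} into Pike's best response: x_{Pike} = 38.25 − 0.5(82/3 − (1/3)x_{Pike}) ⇒ (5/6)x_{Pike} = 295/12, so x_{Pike} = 29.5.
Then x_{Kora} = 82/3 − (1/3)·29.5 = 17.5.
Total extraction: 29.5 + 17.5 = 47.

47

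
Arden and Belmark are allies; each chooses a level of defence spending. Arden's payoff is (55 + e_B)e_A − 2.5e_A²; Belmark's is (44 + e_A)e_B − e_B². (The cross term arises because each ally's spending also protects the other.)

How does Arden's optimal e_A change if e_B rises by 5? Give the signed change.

Expanding Arden's payoff: 55e_A + e_Be_A − 2.5e_A².
∂π/∂e_A = 55 + e_B − 5e_A = 0, so e_A = 11 + 0.2e_B.
The reaction-function slope is 0.2, so a 5-unit rise in e_B moves e_A by 0.2 × 5 = 1. Arden's best response rises — the actions are strategic complements.

1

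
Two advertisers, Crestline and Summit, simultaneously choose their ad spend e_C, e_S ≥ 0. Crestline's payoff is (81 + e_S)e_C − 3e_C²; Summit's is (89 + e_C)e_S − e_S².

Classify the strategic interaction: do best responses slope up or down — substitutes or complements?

Expanding Crestline's payoff: 81e_C + e_Se_C − 3e_C².
∂π/∂e_C = 81 + e_S − 6e_C = 0, so e_C = 13.5 + (1/6)e_S.
The best-response slope de_C/de_S = 1/6 > 0: the reaction function is upward-sloping, so the choices are strategic complements.

strategic complements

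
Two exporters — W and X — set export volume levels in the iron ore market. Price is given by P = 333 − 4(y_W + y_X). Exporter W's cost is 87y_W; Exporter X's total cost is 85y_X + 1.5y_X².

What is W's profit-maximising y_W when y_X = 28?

Exporter W's profit: π = y_W(333 − 4(y_W + y_X)) − 87y_W.
∂π/∂y_W = 246 − 8y_W − 4y_X = 0, so y_W = 30.75 − 0.5y_X.
At y_X = 28: y_W = 30.75 − 0.5·28 = 16.75.

16.75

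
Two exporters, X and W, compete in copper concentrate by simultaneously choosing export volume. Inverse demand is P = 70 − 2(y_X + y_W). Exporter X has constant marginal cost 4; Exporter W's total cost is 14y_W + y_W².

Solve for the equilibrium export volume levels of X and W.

14.2, 4.6

Exporter X's profit: π = y_X(70 − 2(y_X + y_W)) − 4y_X.
∂π/∂y_X = 66 − 4y_X − 2y_W = 0, so y_X = 16.5 − 0.5y_W.
For W: ∂π/∂y_W = 56 − 6y_W − 2y_X = 0 ⇒ y_W = 28/3 − (1/3)y_X.
Solving the two reaction functions simultaneously: (1 − (−0.5)(−1/3))y_X = 16.5 − 0.5·(28/3), so (5/6)y_X = 71/6 and y_X = 14.2.
Then y_W = 28/3 − (1/3)·14.2 = 4.6.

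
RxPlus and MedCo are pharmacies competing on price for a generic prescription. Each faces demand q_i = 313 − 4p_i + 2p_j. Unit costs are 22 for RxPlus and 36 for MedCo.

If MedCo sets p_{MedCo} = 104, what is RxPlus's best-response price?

RxPlus's profit: π = (p_{RxPlus} − 22)(313 − 4p_{RxPlus} + 2p_{MedCo}).
∂π/∂p_{RxPlus} = 401 − 8p_{RxPlus} + 2p_{MedCo} = 0 ⇒ p_{RxPlus} = 50.125 + 0.25p_{MedCo}.
At p_{MedCo} = 104: p_{RxPlus} = 50.125 + 0.25·104 = 76.125.

76.125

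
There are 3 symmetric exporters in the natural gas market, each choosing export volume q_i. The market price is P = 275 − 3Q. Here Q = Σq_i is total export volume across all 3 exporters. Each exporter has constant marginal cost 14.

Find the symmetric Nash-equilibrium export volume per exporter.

A representative exporter's profit is π_i = q_i(275 − 3Q) − 14q_i, with Q = q_i + Σ_{j≠i} q_j.
First-order condition: 261 − 6q_i − 3Σ_{j≠i} q_j = 0.
With identical exporters, set every q_j = q: then 261 − 6q − 6q = 0, i.e. q = 261/12 = 21.75.

21.75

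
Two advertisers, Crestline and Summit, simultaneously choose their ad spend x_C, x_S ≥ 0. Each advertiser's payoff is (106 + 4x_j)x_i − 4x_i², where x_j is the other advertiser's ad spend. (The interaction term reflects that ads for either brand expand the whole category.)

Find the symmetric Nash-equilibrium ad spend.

26.5

Crestline's payoff is (106 + 4x_S)x_C − 4x_C².
∂π/∂x_C = 106 + 4x_S − 8x_C = 0, so x_C = 13.25 + 0.5x_S.
By symmetry x_S = x_C; substituting into the reaction function, 0.5x_C = 13.25 and x_C = 26.5.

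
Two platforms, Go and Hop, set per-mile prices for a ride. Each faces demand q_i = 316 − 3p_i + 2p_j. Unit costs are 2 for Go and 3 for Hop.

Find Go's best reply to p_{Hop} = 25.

62

Go's profit: π = (p_{Go} − 2)(316 − 3p_{Go} + 2p_{Hop}).
∂π/∂p_{Go} = 322 − 6p_{Go} + 2p_{Hop} = 0 ⇒ p_{Go} = 161/3 + (1/3)p_{Hop}.
At p_{Hop} = 25: p_{Go} = 161/3 + (1/3)·25 = 62.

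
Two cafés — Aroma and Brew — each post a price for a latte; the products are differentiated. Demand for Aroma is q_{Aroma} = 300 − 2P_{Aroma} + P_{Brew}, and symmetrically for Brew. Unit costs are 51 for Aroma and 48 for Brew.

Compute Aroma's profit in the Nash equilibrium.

13645.52

Aroma's profit: π = (P_{Aroma} − 51)(300 − 2P_{Aroma} + P_{Brew}).
∂π/∂P_{Aroma} = 402 − 4P_{Aroma} + P_{Brew} = 0 ⇒ P_{Aroma} = 100.5 + 0.25P_{Brew}.
Similarly P_{Brew} = 99 + 0.25P_{Aroma}.
Plugging P_{Brew} into Aroma's best response: P_{Aroma} = 100.5 + 0.25(99 + 0.25P_{Aroma}) ⇒ 0.9375P_{Aroma} = 125.25, so P_{Aroma} = 133.6.
Then P_{Brew} = 99 + 0.25·133.6 = 132.4.
q_{Aroma} = 300 − 2·133.6 + 132.4 = 165.2.
Profit = (133.6 − 51)·165.2 = 13645.52.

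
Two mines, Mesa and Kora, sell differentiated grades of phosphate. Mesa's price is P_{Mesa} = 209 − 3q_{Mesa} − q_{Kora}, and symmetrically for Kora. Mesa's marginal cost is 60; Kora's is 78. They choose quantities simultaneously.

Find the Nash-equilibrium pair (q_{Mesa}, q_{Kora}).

Mine Mesa's profit: π = q_{Mesa}(209 − 3q_{Mesa} − q_{Kora}) − 60q_{Mesa}.
∂π/∂q_{Mesa} = 149 − 6q_{Mesa} − q_{Kora} = 0 ⇒ q_{Mesa} = 149/6 − (1/6)q_{Kora}.
Similarly q_{Kora} = 131/6 − (1/6)q_{Mesa}.
Plugging q_{Kora} into Mesa's best response: q_{Mesa} = 149/6 − (1/6)(131/6 − (1/6)q_{Mesa}) ⇒ (35/36)q_{Mesa} = 763/36, so q_{Mesa} = 21.8.
Then q_{Kora} = 131/6 − (1/6)·21.8 = 18.2.

21.8, 18.2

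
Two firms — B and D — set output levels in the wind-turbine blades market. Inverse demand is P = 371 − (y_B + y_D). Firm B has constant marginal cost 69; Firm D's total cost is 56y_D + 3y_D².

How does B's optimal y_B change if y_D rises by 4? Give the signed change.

Firm B's profit: π = y_B(371 − (y_B + y_D)) − 69y_B.
∂π/∂y_B = 302 − 2y_B − y_D = 0, so y_B = 151 − 0.5y_D.
The reaction-function slope is −0.5, so a 4-unit rise in y_D moves y_B by −0.5 × 4 = −2. B's best response falls — the actions are strategic substitutes.

-2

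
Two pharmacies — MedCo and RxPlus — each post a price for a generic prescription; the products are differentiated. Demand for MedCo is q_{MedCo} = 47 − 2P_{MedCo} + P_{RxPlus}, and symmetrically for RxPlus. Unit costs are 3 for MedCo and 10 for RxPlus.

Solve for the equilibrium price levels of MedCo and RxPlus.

MedCo's profit: π = (P_{MedCo} − 3)(47 − 2P_{MedCo} + P_{RxPlus}).
∂π/∂P_{MedCo} = 53 − 4P_{MedCo} + P_{RxPlus} = 0 ⇒ P_{MedCo} = 13.25 + 0.25P_{RxPlus}.
Similarly P_{RxPlus} = 16.75 + 0.25P_{MedCo}.
Plugging P_{RxPlus} into MedCo's best response: P_{MedCo} = 13.25 + 0.25(16.75 + 0.25P_{MedCo}) ⇒ 0.9375P_{MedCo} = 17.4375, so P_{MedCo} = 18.6.
Then P_{RxPlus} = 16.75 + 0.25·18.6 = 21.4.

18.6, 21.4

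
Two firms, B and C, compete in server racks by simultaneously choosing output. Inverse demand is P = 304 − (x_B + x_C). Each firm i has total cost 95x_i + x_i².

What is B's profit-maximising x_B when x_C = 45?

41

Firm B's profit: π = x_B(304 − (x_B + x_C)) − 95x_B − x_B².
∂π/∂x_B = 209 − 4x_B − x_C = 0, so x_B = 52.25 − 0.25x_C.
At x_C = 45: x_B = 52.25 − 0.25·45 = 41.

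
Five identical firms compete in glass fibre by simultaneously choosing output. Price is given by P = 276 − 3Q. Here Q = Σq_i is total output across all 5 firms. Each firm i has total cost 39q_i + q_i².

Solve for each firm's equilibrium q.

11.85

A representative firm's profit is π_i = q_i(276 − 3Q) − 39q_i − q_i², with Q = q_i + Σ_{j≠i} q_j.
First-order condition: 237 − 8q_i − 3Σ_{j≠i} q_j = 0.
In a symmetric equilibrium every firm chooses the same q, so Σ_{j≠i} q_j = 4q. The condition becomes 237 − 20q = 0, giving q = 237/20 = 11.85.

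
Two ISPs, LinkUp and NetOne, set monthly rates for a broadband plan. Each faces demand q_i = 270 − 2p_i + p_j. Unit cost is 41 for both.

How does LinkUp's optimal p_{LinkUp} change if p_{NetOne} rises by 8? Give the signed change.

LinkUp's profit: π = (p_{LinkUp} − 41)(270 − 2p_{LinkUp} + p_{NetOne}).
∂π/∂p_{LinkUp} = 352 − 4p_{LinkUp} + p_{NetOne} = 0 ⇒ p_{LinkUp} = 88 + 0.25p_{NetOne}.
The reaction-function slope is 0.25, so an 8-unit rise in p_{NetOne} moves p_{LinkUp} by 0.25 × 8 = 2. LinkUp's best response rises — the actions are strategic complements.

2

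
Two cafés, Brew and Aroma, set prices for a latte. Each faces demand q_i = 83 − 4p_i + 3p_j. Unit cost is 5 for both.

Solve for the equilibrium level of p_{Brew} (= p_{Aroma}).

20.6

Brew's profit: π = (p_{Brew} − 5)(83 − 4p_{Brew} + 3p_{Aroma}).
∂π/∂p_{Brew} = 103 − 8p_{Brew} + 3p_{Aroma} = 0 ⇒ p_{Brew} = 12.875 + 0.375p_{Aroma}.
Setting p_{Brew} = p_{Aroma} in the reaction function: p_{Brew} = 12.875 + 0.375p_{Brew}, so p_{Brew} = 12.875 / 0.625 = 20.6.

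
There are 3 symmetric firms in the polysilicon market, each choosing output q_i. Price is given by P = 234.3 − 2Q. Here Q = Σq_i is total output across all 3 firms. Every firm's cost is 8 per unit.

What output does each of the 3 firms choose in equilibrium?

A representative firm's profit is π_i = q_i(234.3 − 2Q) − 8q_i, with Q = q_i + Σ_{j≠i} q_j.
First-order condition: 226.3 − 4q_i − 2Σ_{j≠i} q_j = 0.
With identical firms, set every q_j = q: then 226.3 − 4q − 4q = 0, i.e. q = 226.3/8 = 28.2875.

28.2875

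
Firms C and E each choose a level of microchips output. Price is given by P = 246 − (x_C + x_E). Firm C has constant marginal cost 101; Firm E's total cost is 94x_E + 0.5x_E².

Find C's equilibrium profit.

3203.56

Firm C's profit: π = x_C(246 − (x_C + x_E)) − 101x_C.
∂π/∂x_C = 145 − 2x_C − x_E = 0, so x_C = 72.5 − 0.5x_E.
For E: ∂π/∂x_E = 152 − 3x_E − x_C = 0 ⇒ x_E = 152/3 − (1/3)x_C.
Substituting the second reaction function into the first: x_C = 72.5 − 0.5(152/3 − (1/3)x_C), which gives (5/6)x_C = 283/6 ⇒ x_C = 56.6.
Then x_E = 152/3 − (1/3)·56.6 = 31.8.
Price P = 246 − 88.4 = 157.6.
C's profit: (157.6 − 101)·56.6 = 3203.56.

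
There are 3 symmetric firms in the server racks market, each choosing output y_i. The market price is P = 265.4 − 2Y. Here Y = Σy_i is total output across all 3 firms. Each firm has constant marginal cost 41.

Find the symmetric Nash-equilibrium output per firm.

A representative firm's profit is π_i = y_i(265.4 − 2Y) − 41y_i, with Y = y_i + Σ_{j≠i} y_j.
First-order condition: 224.4 − 4y_i − 2Σ_{j≠i} y_j = 0.
Imposing symmetry (y_j = y for all j) turns Σ_{j≠i} y_j into 2y, so 224.4 = 8y and y = 28.05.

28.05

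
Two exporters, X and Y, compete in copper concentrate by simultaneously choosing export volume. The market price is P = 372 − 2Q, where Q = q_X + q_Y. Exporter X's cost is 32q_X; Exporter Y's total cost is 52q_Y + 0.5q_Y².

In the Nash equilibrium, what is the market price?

Exporter X's profit: π = q_X(372 − 2(q_X + q_Y)) − 32q_X.
∂π/∂q_X = 340 − 4q_X − 2q_Y = 0, so q_X = 85 − 0.5q_Y.
For Y: ∂π/∂q_Y = 320 − 5q_Y − 2q_X = 0 ⇒ q_Y = 64 − 0.4q_X.
Solving the two reaction functions simultaneously: (1 − (−0.5)(−0.4))q_X = 85 − 0.5·64, so 0.8q_X = 53 and q_X = 66.25.
Then q_Y = 64 − 0.4·66.25 = 37.5.
Equilibrium price: P = 372 − 2·103.75 = 164.5.

164.5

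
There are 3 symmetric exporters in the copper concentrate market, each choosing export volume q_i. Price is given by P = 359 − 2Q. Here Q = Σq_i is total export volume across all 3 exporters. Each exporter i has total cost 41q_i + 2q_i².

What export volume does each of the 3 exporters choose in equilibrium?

26.5

A representative exporter's profit is π_i = q_i(359 − 2Q) − 41q_i − 2q_i², with Q = q_i + Σ_{j≠i} q_j.
First-order condition: 318 − 8q_i − 2Σ_{j≠i} q_j = 0.
In a symmetric equilibrium every exporter chooses the same q, so Σ_{j≠i} q_j = 2q. The condition becomes 318 − 12q = 0, giving q = 318/12 = 26.5.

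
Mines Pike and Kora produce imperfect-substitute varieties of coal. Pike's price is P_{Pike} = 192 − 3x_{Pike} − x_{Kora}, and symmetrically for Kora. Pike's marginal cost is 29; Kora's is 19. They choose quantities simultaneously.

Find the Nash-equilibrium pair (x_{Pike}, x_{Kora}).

23, 25

Mine Pike's profit: π = x_{Pike}(192 − 3x_{Pike} − x_{Kora}) − 29x_{Pike}.
∂π/∂x_{Pike} = 163 − 6x_{Pike} − x_{Kora} = 0 ⇒ x_{Pike} = 163/6 − (1/6)x_{Kora}.
Similarly x_{Kora} = 173/6 − (1/6)x_{Pike}.
Substituting the second reaction function into the first: x_{Pike} = 163/6 − (1/6)(173/6 − (1/6)x_{Pike}), which gives (35/36)x_{Pike} = 805/36 ⇒ x_{Pike} = 23.
Then x_{Kora} = 173/6 − (1/6)·23 = 25.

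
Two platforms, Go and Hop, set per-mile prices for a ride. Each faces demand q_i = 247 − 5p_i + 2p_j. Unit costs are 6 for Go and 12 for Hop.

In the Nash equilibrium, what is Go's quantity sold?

Go's profit: π = (p_{Go} − 6)(247 − 5p_{Go} + 2p_{Hop}).
∂π/∂p_{Go} = 277 − 10p_{Go} + 2p_{Hop} = 0 ⇒ p_{Go} = 27.7 + 0.2p_{Hop}.
Similarly p_{Hop} = 30.7 + 0.2p_{Go}.
Plugging p_{Hop} into Go's best response: p_{Go} = 27.7 + 0.2(30.7 + 0.2p_{Go}) ⇒ 0.96p_{Go} = 33.84, so p_{Go} = 35.25.
Then p_{Hop} = 30.7 + 0.2·35.25 = 37.75.
q_{Go} = 247 − 5·35.25 + 2·37.75 = 146.25.

146.25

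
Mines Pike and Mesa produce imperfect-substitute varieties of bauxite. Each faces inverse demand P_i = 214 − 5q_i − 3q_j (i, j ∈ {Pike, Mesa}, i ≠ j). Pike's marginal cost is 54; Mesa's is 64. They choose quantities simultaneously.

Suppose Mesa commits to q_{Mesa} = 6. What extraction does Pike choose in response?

14.2

Mine Pike's profit: π = q_{Pike}(214 − 5q_{Pike} − 3q_{Mesa}) − 54q_{Pike}.
∂π/∂q_{Pike} = 160 − 10q_{Pike} − 3q_{Mesa} = 0 ⇒ q_{Pike} = 16 − 0.3q_{Mesa}.
At q_{Mesa} = 6: q_{Pike} = 16 − 0.3·6 = 14.2.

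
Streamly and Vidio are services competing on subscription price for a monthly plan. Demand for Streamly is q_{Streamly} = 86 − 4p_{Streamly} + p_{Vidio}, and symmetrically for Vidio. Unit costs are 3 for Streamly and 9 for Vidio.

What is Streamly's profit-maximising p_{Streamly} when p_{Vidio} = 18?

Streamly's profit: π = (p_{Streamly} − 3)(86 − 4p_{Streamly} + p_{Vidio}).
∂π/∂p_{Streamly} = 98 − 8p_{Streamly} + p_{Vidio} = 0 ⇒ p_{Streamly} = 12.25 + 0.125p_{Vidio}.
At p_{Vidio} = 18: p_{Streamly} = 12.25 + 0.125·18 = 14.5.

14.5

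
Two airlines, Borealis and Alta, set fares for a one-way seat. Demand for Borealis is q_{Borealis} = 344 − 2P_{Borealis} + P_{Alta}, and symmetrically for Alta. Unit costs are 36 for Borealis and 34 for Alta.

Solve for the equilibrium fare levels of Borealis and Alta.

Borealis's profit: π = (P_{Borealis} − 36)(344 − 2P_{Borealis} + P_{Alta}).
∂π/∂P_{Borealis} = 416 − 4P_{Borealis} + P_{Alta} = 0 ⇒ P_{Borealis} = 104 + 0.25P_{Alta}.
Similarly P_{Alta} = 103 + 0.25P_{Borealis}.
Plugging P_{Alta} into Borealis's best response: P_{Borealis} = 104 + 0.25(103 + 0.25P_{Borealis}) ⇒ 0.9375P_{Borealis} = 129.75, so P_{Borealis} = 138.4.
Then P_{Alta} = 103 + 0.25·138.4 = 137.6.

138.4, 137.6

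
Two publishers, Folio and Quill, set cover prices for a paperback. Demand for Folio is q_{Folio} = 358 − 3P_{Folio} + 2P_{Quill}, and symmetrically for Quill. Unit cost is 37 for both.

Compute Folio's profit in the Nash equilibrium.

Folio's profit: π = (P_{Folio} − 37)(358 − 3P_{Folio} + 2P_{Quill}).
∂π/∂P_{Folio} = 469 − 6P_{Folio} + 2P_{Quill} = 0 ⇒ P_{Folio} = 469/6 + (1/3)P_{Quill}.
The game is symmetric, so in equilibrium P_{Quill} = P_{Folio}: the reaction function gives (2/3)P_{Folio} = 469/6, hence P_{Folio} = 117.25.
q_{Folio} = 358 − 3·117.25 + 2·117.25 = 240.75.
Profit = (117.25 − 37)·240.75 = 19320.1875.

19320.1875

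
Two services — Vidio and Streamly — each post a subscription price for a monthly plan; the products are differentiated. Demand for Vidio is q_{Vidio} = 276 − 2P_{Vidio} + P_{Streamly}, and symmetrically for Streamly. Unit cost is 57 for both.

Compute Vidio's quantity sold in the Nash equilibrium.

Vidio's profit: π = (P_{Vidio} − 57)(276 − 2P_{Vidio} + P_{Streamly}).
∂π/∂P_{Vidio} = 390 − 4P_{Vidio} + P_{Streamly} = 0 ⇒ P_{Vidio} = 97.5 + 0.25P_{Streamly}.
By symmetry P_{Streamly} = P_{Vidio}; substituting into the reaction function, 0.75P_{Vidio} = 97.5 and P_{Vidio} = 130.
q_{Vidio} = 276 − 2·130 + 130 = 146.

146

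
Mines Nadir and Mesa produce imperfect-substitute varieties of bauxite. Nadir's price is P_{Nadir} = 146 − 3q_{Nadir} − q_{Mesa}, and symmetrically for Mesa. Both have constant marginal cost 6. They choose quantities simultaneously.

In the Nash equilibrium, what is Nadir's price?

Mine Nadir's profit: π = q_{Nadir}(146 − 3q_{Nadir} − q_{Mesa}) − 6q_{Nadir}.
∂π/∂q_{Nadir} = 140 − 6q_{Nadir} − q_{Mesa} = 0 ⇒ q_{Nadir} = 70/3 − (1/6)q_{Mesa}.
By symmetry q_{Mesa} = q_{Nadir}; substituting into the reaction function, (7/6)q_{Nadir} = 70/3 and q_{Nadir} = 20.
P_{Nadir} = 146 − 3·20 − 20 = 66.

66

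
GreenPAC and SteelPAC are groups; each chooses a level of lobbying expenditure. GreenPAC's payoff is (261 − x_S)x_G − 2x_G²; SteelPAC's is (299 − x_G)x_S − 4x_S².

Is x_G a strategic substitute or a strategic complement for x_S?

strategic substitutes

Expanding GreenPAC's payoff: 261x_G − x_Sx_G − 2x_G².
∂π/∂x_G = 261 − x_S − 4x_G = 0, so x_G = 65.25 − 0.25x_S.
The best-response slope dx_G/dx_S = −0.25 < 0: the reaction function is downward-sloping, so the choices are strategic substitutes.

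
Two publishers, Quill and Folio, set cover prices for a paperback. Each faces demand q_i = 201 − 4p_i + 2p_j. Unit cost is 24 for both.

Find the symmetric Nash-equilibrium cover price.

Quill's profit: π = (p_{Quill} − 24)(201 − 4p_{Quill} + 2p_{Folio}).
∂π/∂p_{Quill} = 297 − 8p_{Quill} + 2p_{Folio} = 0 ⇒ p_{Quill} = 37.125 + 0.25p_{Folio}.
By symmetry p_{Folio} = p_{Quill}; substituting into the reaction function, 0.75p_{Quill} = 37.125 and p_{Quill} = 49.5.

49.5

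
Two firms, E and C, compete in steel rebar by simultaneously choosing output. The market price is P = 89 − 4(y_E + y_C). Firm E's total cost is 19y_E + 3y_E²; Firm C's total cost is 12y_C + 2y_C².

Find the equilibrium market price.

54

Firm E's profit: π = y_E(89 − 4(y_E + y_C)) − 19y_E − 3y_E².
∂π/∂y_E = 70 − 14y_E − 4y_C = 0, so y_E = 5 − (2/7)y_C.
For C: ∂π/∂y_C = 77 − 12y_C − 4y_E = 0 ⇒ y_C = 77/12 − (1/3)y_E.
Substituting the second reaction function into the first: y_E = 5 − (2/7)(77/12 − (1/3)y_E), which gives (19/21)y_E = 19/6 ⇒ y_E = 3.5.
Then y_C = 77/12 − (1/3)·3.5 = 5.25.
Equilibrium price: P = 89 − 4·8.75 = 54.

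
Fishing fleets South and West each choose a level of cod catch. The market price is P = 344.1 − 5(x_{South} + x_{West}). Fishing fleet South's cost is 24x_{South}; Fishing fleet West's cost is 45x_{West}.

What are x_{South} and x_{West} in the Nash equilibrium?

22.74, 18.54

Fishing fleet South's profit: π = x_{South}(344.1 − 5(x_{South} + x_{West})) − 24x_{South}.
∂π/∂x_{South} = 320.1 − 10x_{South} − 5x_{West} = 0, so x_{South} = 32.01 − 0.5x_{West}.
By the same steps for West: x_{West} = 29.91 − 0.5x_{South}.
Substituting the second reaction function into the first: x_{South} = 32.01 − 0.5(29.91 − 0.5x_{South}), which gives 0.75x_{South} = 17.055 ⇒ x_{South} = 22.74.
Then x_{West} = 29.91 − 0.5·22.74 = 18.54.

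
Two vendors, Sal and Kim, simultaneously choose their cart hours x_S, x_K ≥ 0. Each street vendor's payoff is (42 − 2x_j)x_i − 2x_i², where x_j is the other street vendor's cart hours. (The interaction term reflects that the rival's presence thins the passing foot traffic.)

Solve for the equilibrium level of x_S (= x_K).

7

Sal's payoff is (42 − 2x_K)x_S − 2x_S².
∂π/∂x_S = 42 − 2x_K − 4x_S = 0, so x_S = 10.5 − 0.5x_K.
The game is symmetric, so in equilibrium x_K = x_S: the reaction function gives 1.5x_S = 10.5, hence x_S = 7.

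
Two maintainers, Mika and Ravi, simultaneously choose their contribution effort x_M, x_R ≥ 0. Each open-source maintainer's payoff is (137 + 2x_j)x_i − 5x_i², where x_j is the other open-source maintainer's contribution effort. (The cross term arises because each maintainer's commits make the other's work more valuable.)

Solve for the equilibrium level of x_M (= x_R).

Mika's payoff is (137 + 2x_R)x_M − 5x_M².
∂π/∂x_M = 137 + 2x_R − 10x_M = 0, so x_M = 13.7 + 0.2x_R.
The game is symmetric, so in equilibrium x_R = x_M: the reaction function gives 0.8x_M = 13.7, hence x_M = 17.125.

17.125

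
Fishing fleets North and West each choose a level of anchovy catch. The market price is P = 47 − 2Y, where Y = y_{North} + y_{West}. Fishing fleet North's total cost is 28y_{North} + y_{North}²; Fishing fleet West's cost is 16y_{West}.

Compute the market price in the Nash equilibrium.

Fishing fleet North's profit: π = y_{North}(47 − 2(y_{North} + y_{West})) − 28y_{North} − y_{North}².
∂π/∂y_{North} = 19 − 6y_{North} − 2y_{West} = 0, so y_{North} = 19/6 − (1/3)y_{West}.
For West: ∂π/∂y_{West} = 31 − 4y_{West} − 2y_{North} = 0 ⇒ y_{West} = 7.75 − 0.5y_{North}.
Plugging y_{West} into North's best response: y_{North} = 19/6 − (1/3)(7.75 − 0.5y_{North}) ⇒ (5/6)y_{North} = 7/12, so y_{North} = 0.7.
Then y_{West} = 7.75 − 0.5·0.7 = 7.4.
Equilibrium price: P = 47 − 2·8.1 = 30.8.

30.8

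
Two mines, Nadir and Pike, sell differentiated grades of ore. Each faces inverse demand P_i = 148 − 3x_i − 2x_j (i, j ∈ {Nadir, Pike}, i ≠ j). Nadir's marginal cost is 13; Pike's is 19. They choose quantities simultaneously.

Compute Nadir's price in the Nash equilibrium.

64.75

Mine Nadir's profit: π = x_{Nadir}(148 − 3x_{Nadir} − 2x_{Pike}) − 13x_{Nadir}.
∂π/∂x_{Nadir} = 135 − 6x_{Nadir} − 2x_{Pike} = 0 ⇒ x_{Nadir} = 22.5 − (1/3)x_{Pike}.
Similarly x_{Pike} = 21.5 − (1/3)x_{Nadir}.
Substituting the second reaction function into the first: x_{Nadir} = 22.5 − (1/3)(21.5 − (1/3)x_{Nadir}), which gives (8/9)x_{Nadir} = 46/3 ⇒ x_{Nadir} = 17.25.
Then x_{Pike} = 21.5 − (1/3)·17.25 = 15.75.
P_{Nadir} = 148 − 3·17.25 − 2·15.75 = 64.75.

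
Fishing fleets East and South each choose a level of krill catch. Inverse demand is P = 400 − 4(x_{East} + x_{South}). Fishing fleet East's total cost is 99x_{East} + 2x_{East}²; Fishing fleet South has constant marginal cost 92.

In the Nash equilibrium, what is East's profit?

Fishing fleet East's profit: π = x_{East}(400 − 4(x_{East} + x_{South})) − 99x_{East} − 2x_{East}².
∂π/∂x_{East} = 301 − 12x_{East} − 4x_{South} = 0, so x_{East} = 301/12 − (1/3)x_{South}.
For South: ∂π/∂x_{South} = 308 − 8x_{South} − 4x_{East} = 0 ⇒ x_{South} = 38.5 − 0.5x_{East}.
Solving the two reaction functions simultaneously: (1 − (−1/3)(−0.5))x_{East} = 301/12 − (1/3)·38.5, so (5/6)x_{East} = 12.25 and x_{East} = 14.7.
Then x_{South} = 38.5 − 0.5·14.7 = 31.15.
Price P = 400 − 4·45.85 = 216.6.
East's profit: (216.6 − 99)·14.7 − 2(14.7)² = 1296.54.

1296.54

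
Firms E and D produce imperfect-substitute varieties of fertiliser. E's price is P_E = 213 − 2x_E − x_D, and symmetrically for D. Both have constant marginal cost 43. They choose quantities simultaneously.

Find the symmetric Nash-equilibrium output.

Firm E's profit: π = x_E(213 − 2x_E − x_D) − 43x_E.
∂π/∂x_E = 170 − 4x_E − x_D = 0 ⇒ x_E = 42.5 − 0.25x_D.
Setting x_E = x_D in the reaction function: x_E = 42.5 − 0.25x_E, so x_E = 42.5 / 1.25 = 34.

34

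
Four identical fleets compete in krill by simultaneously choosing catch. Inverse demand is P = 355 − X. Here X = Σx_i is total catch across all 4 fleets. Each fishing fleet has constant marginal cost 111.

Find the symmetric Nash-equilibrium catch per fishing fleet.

48.8

A representative fishing fleet's profit is π_i = x_i(355 − X) − 111x_i, with X = x_i + Σ_{j≠i} x_j.
First-order condition: 244 − 2x_i − Σ_{j≠i} x_j = 0.
In a symmetric equilibrium every fishing fleet chooses the same x, so Σ_{j≠i} x_j = 3x. The condition becomes 244 − 5x = 0, giving x = 244/5 = 48.8.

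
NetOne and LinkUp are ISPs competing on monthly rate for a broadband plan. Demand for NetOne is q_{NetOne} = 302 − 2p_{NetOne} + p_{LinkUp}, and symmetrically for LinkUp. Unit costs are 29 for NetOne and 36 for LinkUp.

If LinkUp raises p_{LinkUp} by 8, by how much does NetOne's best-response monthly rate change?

2

NetOne's profit: π = (p_{NetOne} − 29)(302 − 2p_{NetOne} + p_{LinkUp}).
∂π/∂p_{NetOne} = 360 − 4p_{NetOne} + p_{LinkUp} = 0 ⇒ p_{NetOne} = 90 + 0.25p_{LinkUp}.
The reaction-function slope is 0.25, so an 8-unit rise in p_{LinkUp} moves p_{NetOne} by 0.25 × 8 = 2. NetOne's best response rises — the actions are strategic complements.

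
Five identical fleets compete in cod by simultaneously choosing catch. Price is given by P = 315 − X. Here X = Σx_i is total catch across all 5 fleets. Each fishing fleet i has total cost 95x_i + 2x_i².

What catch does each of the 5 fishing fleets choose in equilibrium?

22

A representative fishing fleet's profit is π_i = x_i(315 − X) − 95x_i − 2x_i², with X = x_i + Σ_{j≠i} x_j.
First-order condition: 220 − 6x_i − Σ_{j≠i} x_j = 0.
Imposing symmetry (x_j = x for all j) turns Σ_{j≠i} x_j into 4x, so 220 = 10x and x = 22.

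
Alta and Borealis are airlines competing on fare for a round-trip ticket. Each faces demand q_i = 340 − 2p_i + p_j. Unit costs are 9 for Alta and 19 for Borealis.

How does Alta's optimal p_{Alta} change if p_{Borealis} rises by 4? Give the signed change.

Alta's profit: π = (p_{Alta} − 9)(340 − 2p_{Alta} + p_{Borealis}).
∂π/∂p_{Alta} = 358 − 4p_{Alta} + p_{Borealis} = 0 ⇒ p_{Alta} = 89.5 + 0.25p_{Borealis}.
The reaction-function slope is 0.25, so a 4-unit rise in p_{Borealis} moves p_{Alta} by 0.25 × 4 = 1. Alta's best response rises — the actions are strategic complements.

1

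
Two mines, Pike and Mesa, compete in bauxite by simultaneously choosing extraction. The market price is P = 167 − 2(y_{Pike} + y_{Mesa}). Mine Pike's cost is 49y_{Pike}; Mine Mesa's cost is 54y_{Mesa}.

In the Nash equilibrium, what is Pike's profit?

Mine Pike's profit: π = y_{Pike}(167 − 2(y_{Pike} + y_{Mesa})) − 49y_{Pike}.
∂π/∂y_{Pike} = 118 − 4y_{Pike} − 2y_{Mesa} = 0, so y_{Pike} = 29.5 − 0.5y_{Mesa}.
By the same steps for Mesa: y_{Mesa} = 28.25 − 0.5y_{Pike}.
Plugging y_{Mesa} into Pike's best response: y_{Pike} = 29.5 − 0.5(28.25 − 0.5y_{Pike}) ⇒ 0.75y_{Pike} = 15.375, so y_{Pike} = 20.5.
Then y_{Mesa} = 28.25 − 0.5·20.5 = 18.
Price P = 167 − 2·38.5 = 90.
Pike's profit: (90 − 49)·20.5 = 840.5.

840.5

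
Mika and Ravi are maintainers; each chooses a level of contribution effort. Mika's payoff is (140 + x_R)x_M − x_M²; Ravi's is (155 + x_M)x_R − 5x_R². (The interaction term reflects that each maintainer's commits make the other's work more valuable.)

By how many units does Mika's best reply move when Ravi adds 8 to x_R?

Expanding Mika's payoff: 140x_M + x_Rx_M − x_M².
∂π/∂x_M = 140 + x_R − 2x_M = 0, so x_M = 70 + 0.5x_R.
The reaction-function slope is 0.5, so an 8-unit rise in x_R moves x_M by 0.5 × 8 = 4. Mika's best response rises — the actions are strategic complements.

4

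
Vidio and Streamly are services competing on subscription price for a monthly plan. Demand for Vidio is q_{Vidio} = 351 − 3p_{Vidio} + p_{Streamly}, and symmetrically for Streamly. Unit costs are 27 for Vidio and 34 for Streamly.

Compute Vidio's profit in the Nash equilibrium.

Vidio's profit: π = (p_{Vidio} − 27)(351 − 3p_{Vidio} + p_{Streamly}).
∂π/∂p_{Vidio} = 432 − 6p_{Vidio} + p_{Streamly} = 0 ⇒ p_{Vidio} = 72 + (1/6)p_{Streamly}.
Similarly p_{Streamly} = 75.5 + (1/6)p_{Vidio}.
Plugging p_{Streamly} into Vidio's best response: p_{Vidio} = 72 + (1/6)(75.5 + (1/6)p_{Vidio}) ⇒ (35/36)p_{Vidio} = 1015/12, so p_{Vidio} = 87.
Then p_{Streamly} = 75.5 + (1/6)·87 = 90.
q_{Vidio} = 351 − 3·87 + 90 = 180.
Profit = (87 − 27)·180 = 10800.

10800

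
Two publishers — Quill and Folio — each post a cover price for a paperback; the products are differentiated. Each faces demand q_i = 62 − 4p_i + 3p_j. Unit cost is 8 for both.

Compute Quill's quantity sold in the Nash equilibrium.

Quill's profit: π = (p_{Quill} − 8)(62 − 4p_{Quill} + 3p_{Folio}).
∂π/∂p_{Quill} = 94 − 8p_{Quill} + 3p_{Folio} = 0 ⇒ p_{Quill} = 11.75 + 0.375p_{Folio}.
By symmetry p_{Folio} = p_{Quill}; substituting into the reaction function, 0.625p_{Quill} = 11.75 and p_{Quill} = 18.8.
q_{Quill} = 62 − 4·18.8 + 3·18.8 = 43.2.

43.2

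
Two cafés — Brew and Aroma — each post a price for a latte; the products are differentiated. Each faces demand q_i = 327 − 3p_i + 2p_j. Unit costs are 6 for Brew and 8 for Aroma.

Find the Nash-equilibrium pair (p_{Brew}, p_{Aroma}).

86.625, 87.375

Brew's profit: π = (p_{Brew} − 6)(327 − 3p_{Brew} + 2p_{Aroma}).
∂π/∂p_{Brew} = 345 − 6p_{Brew} + 2p_{Aroma} = 0 ⇒ p_{Brew} = 57.5 + (1/3)p_{Aroma}.
Similarly p_{Aroma} = 58.5 + (1/3)p_{Brew}.
Substituting the second reaction function into the first: p_{Brew} = 57.5 + (1/3)(58.5 + (1/3)p_{Brew}), which gives (8/9)p_{Brew} = 77 ⇒ p_{Brew} = 86.625.
Then p_{Aroma} = 58.5 + (1/3)·86.625 = 87.375.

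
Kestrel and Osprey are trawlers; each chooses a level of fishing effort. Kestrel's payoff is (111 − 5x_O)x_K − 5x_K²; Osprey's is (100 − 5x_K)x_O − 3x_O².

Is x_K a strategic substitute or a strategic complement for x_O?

strategic substitutes

Expanding Kestrel's payoff: 111x_K − 5x_Ox_K − 5x_K².
∂π/∂x_K = 111 − 5x_O − 10x_K = 0, so x_K = 11.1 − 0.5x_O.
The best-response slope dx_K/dx_O = −0.5 < 0: the reaction function is downward-sloping, so the choices are strategic substitutes.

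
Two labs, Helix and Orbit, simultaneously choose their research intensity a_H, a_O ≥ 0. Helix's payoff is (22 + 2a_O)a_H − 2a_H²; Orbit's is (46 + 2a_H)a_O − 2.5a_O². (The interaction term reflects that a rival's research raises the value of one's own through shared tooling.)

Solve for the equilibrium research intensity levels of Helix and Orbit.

Expanding Helix's payoff: 22a_H + 2a_Oa_H − 2a_H².
∂π/∂a_H = 22 + 2a_O − 4a_H = 0, so a_H = 5.5 + 0.5a_O.
Likewise for Orbit: a_O = 9.2 + 0.4a_H.
Solving the two reaction functions simultaneously: (1 − (0.5)(0.4))a_H = 5.5 + 0.5·9.2, so 0.8a_H = 10.1 and a_H = 12.625.
Then a_O = 9.2 + 0.4·12.625 = 14.25.

12.625, 14.25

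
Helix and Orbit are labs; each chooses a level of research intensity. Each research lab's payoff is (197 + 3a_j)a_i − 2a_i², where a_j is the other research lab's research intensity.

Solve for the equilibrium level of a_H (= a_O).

Helix's payoff is (197 + 3a_O)a_H − 2a_H².
∂π/∂a_H = 197 + 3a_O − 4a_H = 0, so a_H = 49.25 + 0.75a_O.
By symmetry a_O = a_H; substituting into the reaction function, 0.25a_H = 49.25 and a_H = 197.

197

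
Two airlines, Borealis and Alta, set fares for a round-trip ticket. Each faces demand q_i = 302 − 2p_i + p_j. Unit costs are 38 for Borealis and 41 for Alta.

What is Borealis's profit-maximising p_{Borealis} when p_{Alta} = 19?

99.25

Borealis's profit: π = (p_{Borealis} − 38)(302 − 2p_{Borealis} + p_{Alta}).
∂π/∂p_{Borealis} = 378 − 4p_{Borealis} + p_{Alta} = 0 ⇒ p_{Borealis} = 94.5 + 0.25p_{Alta}.
At p_{Alta} = 19: p_{Borealis} = 94.5 + 0.25·19 = 99.25.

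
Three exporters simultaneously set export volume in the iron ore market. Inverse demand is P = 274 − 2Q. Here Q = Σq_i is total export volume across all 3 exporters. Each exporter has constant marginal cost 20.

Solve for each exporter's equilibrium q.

A representative exporter's profit is π_i = q_i(274 − 2Q) − 20q_i, with Q = q_i + Σ_{j≠i} q_j.
First-order condition: 254 − 4q_i − 2Σ_{j≠i} q_j = 0.
Imposing symmetry (q_j = q for all j) turns Σ_{j≠i} q_j into 2q, so 254 = 8q and q = 31.75.

31.75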